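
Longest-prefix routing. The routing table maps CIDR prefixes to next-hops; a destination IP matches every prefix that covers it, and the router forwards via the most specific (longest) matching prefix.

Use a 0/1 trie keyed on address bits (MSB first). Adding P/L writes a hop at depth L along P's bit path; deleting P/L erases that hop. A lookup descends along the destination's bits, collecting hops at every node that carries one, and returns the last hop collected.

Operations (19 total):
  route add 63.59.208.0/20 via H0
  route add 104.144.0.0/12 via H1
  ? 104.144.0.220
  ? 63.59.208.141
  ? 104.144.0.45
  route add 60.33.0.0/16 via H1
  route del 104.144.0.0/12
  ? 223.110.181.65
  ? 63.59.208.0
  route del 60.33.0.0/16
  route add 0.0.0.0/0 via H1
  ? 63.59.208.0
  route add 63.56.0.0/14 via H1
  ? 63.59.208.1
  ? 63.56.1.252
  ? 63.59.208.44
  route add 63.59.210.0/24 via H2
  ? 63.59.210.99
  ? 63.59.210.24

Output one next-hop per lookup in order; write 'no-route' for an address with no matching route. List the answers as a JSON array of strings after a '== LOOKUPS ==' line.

Apply in order:
  add 63.59.208.0/20 -> H0 at depth 20
  add 104.144.0.0/12 -> H1 at depth 12
  Q 104.144.0.220: descend 011010001001 ; hops seen [H1] ; pick H1
  Q 63.59.208.141: descend 00111111001110111101 ; hops seen [H0] ; pick H0
  Q 104.144.0.45: descend 011010001001 ; hops seen [H1] ; pick H1
  add 60.33.0.0/16 -> H1 at depth 16
  - 104.144.0.0/12 clear@12
  Q 223.110.181.65: descend ε ; hops seen [∅] ; pick no-route
  Q 63.59.208.0: descend 00111111001110111101 ; hops seen [H0] ; pick H0
  - 60.33.0.0/16 clear@16
  add 0.0.0.0/0 -> H1 at depth 0
  Q 63.59.208.0: descend 00111111001110111101 ; hops seen [H1,H0] ; pick H0
  add 63.56.0.0/14 -> H1 at depth 14
  Q 63.59.208.1: descend 00111111001110111101 ; hops seen [H1,H1,H0] ; pick H0
  Q 63.56.1.252: descend 00111111001110 ; hops seen [H1,H1] ; pick H1
  Q 63.59.208.44: descend 00111111001110111101 ; hops seen [H1,H1,H0] ; pick H0
  add 63.59.210.0/24 -> H2 at depth 24
  Q 63.59.210.99: descend 001111110011101111010010 ; hops seen [H1,H1,H0,H2] ; pick H2
  Q 63.59.210.24: descend 001111110011101111010010 ; hops seen [H1,H1,H0,H2] ; pick H2

== LOOKUPS ==
["H1","H0","H1","no-route","H0","H0","H0","H1","H0","H2","H2"]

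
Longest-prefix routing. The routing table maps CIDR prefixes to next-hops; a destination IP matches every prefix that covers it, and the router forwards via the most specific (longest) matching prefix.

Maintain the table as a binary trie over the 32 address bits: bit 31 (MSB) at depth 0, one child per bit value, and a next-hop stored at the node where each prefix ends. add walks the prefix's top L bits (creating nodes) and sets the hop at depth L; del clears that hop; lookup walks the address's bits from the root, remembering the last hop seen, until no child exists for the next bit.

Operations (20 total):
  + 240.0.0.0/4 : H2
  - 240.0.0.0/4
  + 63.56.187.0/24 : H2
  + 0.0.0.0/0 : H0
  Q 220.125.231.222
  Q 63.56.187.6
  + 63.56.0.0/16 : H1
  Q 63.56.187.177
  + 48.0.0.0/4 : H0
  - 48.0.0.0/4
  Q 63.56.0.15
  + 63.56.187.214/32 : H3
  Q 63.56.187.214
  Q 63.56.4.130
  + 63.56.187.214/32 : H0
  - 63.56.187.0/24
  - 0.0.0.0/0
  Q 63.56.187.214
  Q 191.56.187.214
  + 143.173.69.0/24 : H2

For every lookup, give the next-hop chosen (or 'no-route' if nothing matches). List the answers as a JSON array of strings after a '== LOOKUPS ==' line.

Trace:
  add 240.0.0.0/4 -> H2 at depth 4
  - 240.0.0.0/4 clear@4
  add 63.56.187.0/24 -> H2 at depth 24
  add 0.0.0.0/0 -> H0 at depth 0
  ? 220.125.231.222  path d0:H0→d1:-→d2:-  best=H0
  ? 63.56.187.6  path d0:H0→d1:-→d2:-→d3:-→d4:-→d5:-→d6:-→d7:-→d8:-→d9:-→d10:-→d11:-→d12:-→d13:-→d14:-→d15:-→d16:-→d17:-→d18:-→d19:-→d20:-→d21:-→d22:-→d23:-→d24:H2  best=H2
  add 63.56.0.0/16 -> H1 at depth 16
  ? 63.56.187.177  path d0:H0→d1:-→d2:-→d3:-→d4:-→d5:-→d6:-→d7:-→d8:-→d9:-→d10:-→d11:-→d12:-→d13:-→d14:-→d15:-→d16:H1→d17:-→d18:-→d19:-→d20:-→d21:-→d22:-→d23:-→d24:H2  best=H2
  add 48.0.0.0/4 -> H0 at depth 4
  - 48.0.0.0/4 clear@4
  ? 63.56.0.15  path d0:H0→d1:-→d2:-→d3:-→d4:-→d5:-→d6:-→d7:-→d8:-→d9:-→d10:-→d11:-→d12:-→d13:-→d14:-→d15:-→d16:H1  best=H1
  add 63.56.187.214/32 -> H3 at depth 32
  ? 63.56.187.214  path d0:H0→d1:-→d2:-→d3:-→d4:-→d5:-→d6:-→d7:-→d8:-→d9:-→d10:-→d11:-→d12:-→d13:-→d14:-→d15:-→d16:H1→d17:-→d18:-→d19:-→d20:-→d21:-→d22:-→d23:-→d24:H2→d25:-→d26:-→d27:-→d28:-→d29:-→d30:-→d31:-→d32:H3  best=H3
  ? 63.56.4.130  path d0:H0→d1:-→d2:-→d3:-→d4:-→d5:-→d6:-→d7:-→d8:-→d9:-→d10:-→d11:-→d12:-→d13:-→d14:-→d15:-→d16:H1  best=H1
  add 63.56.187.214/32 -> H0 at depth 32
  - 63.56.187.0/24 clear@24
  - 0.0.0.0/0 clear@0
  ? 63.56.187.214  path d0:-→d1:-→d2:-→d3:-→d4:-→d5:-→d6:-→d7:-→d8:-→d9:-→d10:-→d11:-→d12:-→d13:-→d14:-→d15:-→d16:H1→d17:-→d18:-→d19:-→d20:-→d21:-→d22:-→d23:-→d24:-→d25:-→d26:-→d27:-→d28:-→d29:-→d30:-→d31:-→d32:H0  best=H0
  ? 191.56.187.214  path d0:-→d1:-  best=no-route
  add 143.173.69.0/24 -> H2 at depth 24

== LOOKUPS ==
["H0","H2","H2","H1","H3","H1","H0","no-route"]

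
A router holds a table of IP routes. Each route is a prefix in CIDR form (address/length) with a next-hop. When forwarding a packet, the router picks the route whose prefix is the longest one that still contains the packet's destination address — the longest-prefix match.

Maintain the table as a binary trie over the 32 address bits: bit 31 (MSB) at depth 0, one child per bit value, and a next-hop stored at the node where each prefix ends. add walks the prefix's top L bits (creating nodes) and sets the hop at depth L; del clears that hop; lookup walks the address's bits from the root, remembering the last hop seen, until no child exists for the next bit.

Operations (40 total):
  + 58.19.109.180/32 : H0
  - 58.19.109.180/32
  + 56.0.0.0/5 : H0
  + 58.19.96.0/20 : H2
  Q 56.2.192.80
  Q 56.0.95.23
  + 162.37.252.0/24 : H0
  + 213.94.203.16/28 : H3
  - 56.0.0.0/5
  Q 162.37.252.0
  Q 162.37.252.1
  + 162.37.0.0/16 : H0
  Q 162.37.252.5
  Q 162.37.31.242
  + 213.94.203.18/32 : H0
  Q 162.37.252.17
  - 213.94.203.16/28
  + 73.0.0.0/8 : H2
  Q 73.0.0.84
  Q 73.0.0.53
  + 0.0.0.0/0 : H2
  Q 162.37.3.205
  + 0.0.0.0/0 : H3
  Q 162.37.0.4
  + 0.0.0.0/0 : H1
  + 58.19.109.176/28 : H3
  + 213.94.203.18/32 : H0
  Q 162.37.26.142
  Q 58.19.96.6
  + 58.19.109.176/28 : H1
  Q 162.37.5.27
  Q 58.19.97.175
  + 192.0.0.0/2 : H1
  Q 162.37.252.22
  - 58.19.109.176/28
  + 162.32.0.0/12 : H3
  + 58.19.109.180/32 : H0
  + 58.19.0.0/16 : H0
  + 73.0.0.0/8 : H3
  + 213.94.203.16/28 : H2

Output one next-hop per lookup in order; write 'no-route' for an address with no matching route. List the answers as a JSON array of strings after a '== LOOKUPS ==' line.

Apply in order:
  add 58.19.109.180/32 -> H0 at depth 32
  del 58.19.109.180/32 (clear depth 32)
  add 56.0.0.0/5 -> H0 at depth 5
  add 58.19.96.0/20 -> H2 at depth 20
  lookup 56.2.192.80: bits 001110 walk d0:-→d1:-→d2:-→d3:-→d4:-→d5:H0→d6:- -> H0
  lookup 56.0.95.23: bits 001110 walk d0:-→d1:-→d2:-→d3:-→d4:-→d5:H0→d6:- -> H0
  add 162.37.252.0/24 -> H0 at depth 24
  add 213.94.203.16/28 -> H3 at depth 28
  del 56.0.0.0/5 (clear depth 5)
  lookup 162.37.252.0: bits 101000100010010111111100 walk d0:-→d1:-→d2:-→d3:-→d4:-→d5:-→d6:-→d7:-→d8:-→d9:-→d10:-→d11:-→d12:-→d13:-→d14:-→d15:-→d16:-→d17:-→d18:-→d19:-→d20:-→d21:-→d22:-→d23:-→d24:H0 -> H0
  lookup 162.37.252.1: bits 101000100010010111111100 walk d0:-→d1:-→d2:-→d3:-→d4:-→d5:-→d6:-→d7:-→d8:-→d9:-→d10:-→d11:-→d12:-→d13:-→d14:-→d15:-→d16:-→d17:-→d18:-→d19:-→d20:-→d21:-→d22:-→d23:-→d24:H0 -> H0
  add 162.37.0.0/16 -> H0 at depth 16
  lookup 162.37.252.5: bits 101000100010010111111100 walk d0:-→d1:-→d2:-→d3:-→d4:-→d5:-→d6:-→d7:-→d8:-→d9:-→d10:-→d11:-→d12:-→d13:-→d14:-→d15:-→d16:H0→d17:-→d18:-→d19:-→d20:-→d21:-→d22:-→d23:-→d24:H0 -> H0
  lookup 162.37.31.242: bits 1010001000100101 walk d0:-→d1:-→d2:-→d3:-→d4:-→d5:-→d6:-→d7:-→d8:-→d9:-→d10:-→d11:-→d12:-→d13:-→d14:-→d15:-→d16:H0 -> H0
  add 213.94.203.18/32 -> H0 at depth 32
  lookup 162.37.252.17: bits 101000100010010111111100 walk d0:-→d1:-→d2:-→d3:-→d4:-→d5:-→d6:-→d7:-→d8:-→d9:-→d10:-→d11:-→d12:-→d13:-→d14:-→d15:-→d16:H0→d17:-→d18:-→d19:-→d20:-→d21:-→d22:-→d23:-→d24:H0 -> H0
  del 213.94.203.16/28 (clear depth 28)
  add 73.0.0.0/8 -> H2 at depth 8
  lookup 73.0.0.84: bits 01001001 walk d0:-→d1:-→d2:-→d3:-→d4:-→d5:-→d6:-→d7:-→d8:H2 -> H2
  lookup 73.0.0.53: bits 01001001 walk d0:-→d1:-→d2:-→d3:-→d4:-→d5:-→d6:-→d7:-→d8:H2 -> H2
  add 0.0.0.0/0 -> H2 at depth 0
  lookup 162.37.3.205: bits 1010001000100101 walk d0:H2→d1:-→d2:-→d3:-→d4:-→d5:-→d6:-→d7:-→d8:-→d9:-→d10:-→d11:-→d12:-→d13:-→d14:-→d15:-→d16:H0 -> H0
  add 0.0.0.0/0 -> H3 at depth 0
  lookup 162.37.0.4: bits 1010001000100101 walk d0:H3→d1:-→d2:-→d3:-→d4:-→d5:-→d6:-→d7:-→d8:-→d9:-→d10:-→d11:-→d12:-→d13:-→d14:-→d15:-→d16:H0 -> H0
  add 0.0.0.0/0 -> H1 at depth 0
  add 58.19.109.176/28 -> H3 at depth 28
  add 213.94.203.18/32 -> H0 at depth 32
  lookup 162.37.26.142: bits 1010001000100101 walk d0:H1→d1:-→d2:-→d3:-→d4:-→d5:-→d6:-→d7:-→d8:-→d9:-→d10:-→d11:-→d12:-→d13:-→d14:-→d15:-→d16:H0 -> H0
  lookup 58.19.96.6: bits 00111010000100110110 walk d0:H1→d1:-→d2:-→d3:-→d4:-→d5:-→d6:-→d7:-→d8:-→d9:-→d10:-→d11:-→d12:-→d13:-→d14:-→d15:-→d16:-→d17:-→d18:-→d19:-→d20:H2 -> H2
  add 58.19.109.176/28 -> H1 at depth 28
  lookup 162.37.5.27: bits 1010001000100101 walk d0:H1→d1:-→d2:-→d3:-→d4:-→d5:-→d6:-→d7:-→d8:-→d9:-→d10:-→d11:-→d12:-→d13:-→d14:-→d15:-→d16:H0 -> H0
  lookup 58.19.97.175: bits 00111010000100110110 walk d0:H1→d1:-→d2:-→d3:-→d4:-→d5:-→d6:-→d7:-→d8:-→d9:-→d10:-→d11:-→d12:-→d13:-→d14:-→d15:-→d16:-→d17:-→d18:-→d19:-→d20:H2 -> H2
  add 192.0.0.0/2 -> H1 at depth 2
  lookup 162.37.252.22: bits 101000100010010111111100 walk d0:H1→d1:-→d2:-→d3:-→d4:-→d5:-→d6:-→d7:-→d8:-→d9:-→d10:-→d11:-→d12:-→d13:-→d14:-→d15:-→d16:H0→d17:-→d18:-→d19:-→d20:-→d21:-→d22:-→d23:-→d24:H0 -> H0
  del 58.19.109.176/28 (clear depth 28)
  add 162.32.0.0/12 -> H3 at depth 12
  add 58.19.109.180/32 -> H0 at depth 32
  add 58.19.0.0/16 -> H0 at depth 16
  add 73.0.0.0/8 -> H3 at depth 8
  add 213.94.203.16/28 -> H2 at depth 28

== LOOKUPS ==
["H0","H0","H0","H0","H0","H0","H0","H2","H2","H0","H0","H0","H2","H0","H2","H0"]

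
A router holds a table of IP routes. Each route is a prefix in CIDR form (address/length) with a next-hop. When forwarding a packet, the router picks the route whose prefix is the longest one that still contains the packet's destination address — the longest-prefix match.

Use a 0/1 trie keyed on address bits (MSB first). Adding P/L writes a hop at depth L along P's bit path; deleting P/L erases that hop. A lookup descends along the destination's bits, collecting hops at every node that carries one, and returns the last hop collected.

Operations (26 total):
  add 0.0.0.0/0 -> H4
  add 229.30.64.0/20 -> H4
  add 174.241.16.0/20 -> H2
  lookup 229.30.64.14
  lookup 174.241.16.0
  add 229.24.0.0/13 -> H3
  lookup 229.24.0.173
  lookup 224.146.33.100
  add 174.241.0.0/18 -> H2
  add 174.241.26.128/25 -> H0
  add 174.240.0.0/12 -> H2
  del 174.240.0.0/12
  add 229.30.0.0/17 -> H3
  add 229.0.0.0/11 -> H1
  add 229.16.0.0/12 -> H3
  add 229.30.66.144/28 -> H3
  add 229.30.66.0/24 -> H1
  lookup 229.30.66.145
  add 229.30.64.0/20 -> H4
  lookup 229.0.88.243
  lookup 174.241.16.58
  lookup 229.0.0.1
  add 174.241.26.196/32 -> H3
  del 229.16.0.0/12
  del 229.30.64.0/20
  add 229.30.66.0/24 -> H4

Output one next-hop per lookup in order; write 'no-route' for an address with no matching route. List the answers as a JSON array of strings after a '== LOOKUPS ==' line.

Apply in order:
  + 0.0.0.0/0 (H4) depth=0
  + 229.30.64.0/20 (H4) depth=20
  + 174.241.16.0/20 (H2) depth=20
  Q 229.30.64.14: descend 11100101000111100100 ; hops seen [H4,H4] ; pick H4
  Q 174.241.16.0: descend 10101110111100010001 ; hops seen [H4,H2] ; pick H2
  + 229.24.0.0/13 (H3) depth=13
  Q 229.24.0.173: descend 1110010100011 ; hops seen [H4,H3] ; pick H3
  Q 224.146.33.100: descend 11100 ; hops seen [H4] ; pick H4
  + 174.241.0.0/18 (H2) depth=18
  + 174.241.26.128/25 (H0) depth=25
  + 174.240.0.0/12 (H2) depth=12
  del 174.240.0.0/12 (clear depth 12)
  + 229.30.0.0/17 (H3) depth=17
  + 229.0.0.0/11 (H1) depth=11
  + 229.16.0.0/12 (H3) depth=12
  + 229.30.66.144/28 (H3) depth=28
  + 229.30.66.0/24 (H1) depth=24
  Q 229.30.66.145: descend 1110010100011110010000101001 ; hops seen [H4,H1,H3,H3,H3,H4,H1,H3] ; pick H3
  + 229.30.64.0/20 (H4) depth=20
  Q 229.0.88.243: descend 11100101000 ; hops seen [H4,H1] ; pick H1
  Q 174.241.16.58: descend 10101110111100010001 ; hops seen [H4,H2,H2] ; pick H2
  Q 229.0.0.1: descend 11100101000 ; hops seen [H4,H1] ; pick H1
  + 174.241.26.196/32 (H3) depth=32
  del 229.16.0.0/12 (clear depth 12)
  del 229.30.64.0/20 (clear depth 20)
  + 229.30.66.0/24 (H4) depth=24

== LOOKUPS ==
["H4","H2","H3","H4","H3","H1","H2","H1"]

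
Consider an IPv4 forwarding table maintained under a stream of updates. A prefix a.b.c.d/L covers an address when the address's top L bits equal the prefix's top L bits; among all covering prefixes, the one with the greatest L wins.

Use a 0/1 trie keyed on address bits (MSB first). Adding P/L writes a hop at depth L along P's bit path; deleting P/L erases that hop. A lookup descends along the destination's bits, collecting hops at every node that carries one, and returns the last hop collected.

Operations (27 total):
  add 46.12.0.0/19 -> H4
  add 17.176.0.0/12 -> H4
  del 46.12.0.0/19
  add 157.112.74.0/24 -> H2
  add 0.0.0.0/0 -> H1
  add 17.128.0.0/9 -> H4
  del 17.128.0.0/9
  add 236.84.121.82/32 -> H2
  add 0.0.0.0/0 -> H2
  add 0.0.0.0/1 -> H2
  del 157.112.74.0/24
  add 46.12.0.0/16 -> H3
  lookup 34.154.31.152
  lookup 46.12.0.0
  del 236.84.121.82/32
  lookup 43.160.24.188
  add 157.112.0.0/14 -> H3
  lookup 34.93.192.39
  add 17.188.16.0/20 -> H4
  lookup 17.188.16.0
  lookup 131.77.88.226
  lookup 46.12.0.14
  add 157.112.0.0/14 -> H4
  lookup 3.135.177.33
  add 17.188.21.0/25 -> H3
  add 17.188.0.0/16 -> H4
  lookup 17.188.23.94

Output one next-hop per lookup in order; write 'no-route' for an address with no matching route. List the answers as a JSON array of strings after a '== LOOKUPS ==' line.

Process each operation:
  add 46.12.0.0/19 -> H4 at depth 19
  add 17.176.0.0/12 -> H4 at depth 12
  - 46.12.0.0/19 clear@19
  add 157.112.74.0/24 -> H2 at depth 24
  add 0.0.0.0/0 -> H1 at depth 0
  add 17.128.0.0/9 -> H4 at depth 9
  - 17.128.0.0/9 clear@9
  add 236.84.121.82/32 -> H2 at depth 32
  add 0.0.0.0/0 -> H2 at depth 0
  add 0.0.0.0/1 -> H2 at depth 1
  - 157.112.74.0/24 clear@24
  add 46.12.0.0/16 -> H3 at depth 16
  Q 34.154.31.152: descend 0010 ; hops seen [H2,H2] ; pick H2
  Q 46.12.0.0: descend 0010111000001100000 ; hops seen [H2,H2,H3] ; pick H3
  - 236.84.121.82/32 clear@32
  Q 43.160.24.188: descend 00101 ; hops seen [H2,H2] ; pick H2
  add 157.112.0.0/14 -> H3 at depth 14
  Q 34.93.192.39: descend 0010 ; hops seen [H2,H2] ; pick H2
  add 17.188.16.0/20 -> H4 at depth 20
  Q 17.188.16.0: descend 00010001101111000001 ; hops seen [H2,H2,H4,H4] ; pick H4
  Q 131.77.88.226: descend 100 ; hops seen [H2] ; pick H2
  Q 46.12.0.14: descend 0010111000001100000 ; hops seen [H2,H2,H3] ; pick H3
  add 157.112.0.0/14 -> H4 at depth 14
  Q 3.135.177.33: descend 000 ; hops seen [H2,H2] ; pick H2
  add 17.188.21.0/25 -> H3 at depth 25
  add 17.188.0.0/16 -> H4 at depth 16
  Q 17.188.23.94: descend 0001000110111100000101 ; hops seen [H2,H2,H4,H4,H4] ; pick H4

== LOOKUPS ==
["H2","H3","H2","H2","H4","H2","H3","H2","H4"]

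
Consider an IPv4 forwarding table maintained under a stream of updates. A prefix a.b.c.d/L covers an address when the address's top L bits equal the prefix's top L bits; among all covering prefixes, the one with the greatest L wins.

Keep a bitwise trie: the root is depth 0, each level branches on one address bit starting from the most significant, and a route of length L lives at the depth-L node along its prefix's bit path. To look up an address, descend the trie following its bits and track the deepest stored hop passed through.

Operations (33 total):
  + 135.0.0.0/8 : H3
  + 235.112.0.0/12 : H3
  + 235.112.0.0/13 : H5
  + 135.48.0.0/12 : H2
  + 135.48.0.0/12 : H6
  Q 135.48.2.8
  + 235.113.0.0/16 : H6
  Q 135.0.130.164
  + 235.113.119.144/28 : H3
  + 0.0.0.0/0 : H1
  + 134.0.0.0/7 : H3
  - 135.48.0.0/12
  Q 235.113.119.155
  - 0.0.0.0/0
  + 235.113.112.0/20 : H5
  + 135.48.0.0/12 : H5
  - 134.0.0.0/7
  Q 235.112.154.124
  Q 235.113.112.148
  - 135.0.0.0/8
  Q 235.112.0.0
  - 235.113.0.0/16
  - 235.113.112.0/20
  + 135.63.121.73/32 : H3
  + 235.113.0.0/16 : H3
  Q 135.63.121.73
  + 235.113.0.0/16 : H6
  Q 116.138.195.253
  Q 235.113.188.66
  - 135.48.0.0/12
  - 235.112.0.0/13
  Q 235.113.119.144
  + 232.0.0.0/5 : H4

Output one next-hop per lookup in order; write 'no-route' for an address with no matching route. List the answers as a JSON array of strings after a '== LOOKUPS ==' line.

Process each operation:
  + 135.0.0.0/8 (H3) depth=8
  + 235.112.0.0/12 (H3) depth=12
  + 235.112.0.0/13 (H5) depth=13
  + 135.48.0.0/12 (H2) depth=12
  + 135.48.0.0/12 (H6) depth=12
  lookup 135.48.2.8: bits 100001110011 walk d0:-→d1:-→d2:-→d3:-→d4:-→d5:-→d6:-→d7:-→d8:H3→d9:-→d10:-→d11:-→d12:H6 -> H6
  + 235.113.0.0/16 (H6) depth=16
  lookup 135.0.130.164: bits 1000011100 walk d0:-→d1:-→d2:-→d3:-→d4:-→d5:-→d6:-→d7:-→d8:H3→d9:-→d10:- -> H3
  + 235.113.119.144/28 (H3) depth=28
  + 0.0.0.0/0 (H1) depth=0
  + 134.0.0.0/7 (H3) depth=7
  del 135.48.0.0/12 (clear depth 12)
  lookup 235.113.119.155: bits 1110101101110001011101111001 walk d0:H1→d1:-→d2:-→d3:-→d4:-→d5:-→d6:-→d7:-→d8:-→d9:-→d10:-→d11:-→d12:H3→d13:H5→d14:-→d15:-→d16:H6→d17:-→d18:-→d19:-→d20:-→d21:-→d22:-→d23:-→d24:-→d25:-→d26:-→d27:-→d28:H3 -> H3
  del 0.0.0.0/0 (clear depth 0)
  + 235.113.112.0/20 (H5) depth=20
  + 135.48.0.0/12 (H5) depth=12
  del 134.0.0.0/7 (clear depth 7)
  lookup 235.112.154.124: bits 111010110111000 walk d0:-→d1:-→d2:-→d3:-→d4:-→d5:-→d6:-→d7:-→d8:-→d9:-→d10:-→d11:-→d12:H3→d13:H5→d14:-→d15:- -> H5
  lookup 235.113.112.148: bits 111010110111000101110 walk d0:-→d1:-→d2:-→d3:-→d4:-→d5:-→d6:-→d7:-→d8:-→d9:-→d10:-→d11:-→d12:H3→d13:H5→d14:-→d15:-→d16:H6→d17:-→d18:-→d19:-→d20:H5→d21:- -> H5
  del 135.0.0.0/8 (clear depth 8)
  lookup 235.112.0.0: bits 111010110111000 walk d0:-→d1:-→d2:-→d3:-→d4:-→d5:-→d6:-→d7:-→d8:-→d9:-→d10:-→d11:-→d12:H3→d13:H5→d14:-→d15:- -> H5
  del 235.113.0.0/16 (clear depth 16)
  del 235.113.112.0/20 (clear depth 20)
  + 135.63.121.73/32 (H3) depth=32
  + 235.113.0.0/16 (H3) depth=16
  lookup 135.63.121.73: bits 10000111001111110111100101001001 walk d0:-→d1:-→d2:-→d3:-→d4:-→d5:-→d6:-→d7:-→d8:-→d9:-→d10:-→d11:-→d12:H5→d13:-→d14:-→d15:-→d16:-→d17:-→d18:-→d19:-→d20:-→d21:-→d22:-→d23:-→d24:-→d25:-→d26:-→d27:-→d28:-→d29:-→d30:-→d31:-→d32:H3 -> H3
  + 235.113.0.0/16 (H6) depth=16
  lookup 116.138.195.253: bits ε walk d0:- -> no-route
  lookup 235.113.188.66: bits 1110101101110001 walk d0:-→d1:-→d2:-→d3:-→d4:-→d5:-→d6:-→d7:-→d8:-→d9:-→d10:-→d11:-→d12:H3→d13:H5→d14:-→d15:-→d16:H6 -> H6
  del 135.48.0.0/12 (clear depth 12)
  del 235.112.0.0/13 (clear depth 13)
  lookup 235.113.119.144: bits 1110101101110001011101111001 walk d0:-→d1:-→d2:-→d3:-→d4:-→d5:-→d6:-→d7:-→d8:-→d9:-→d10:-→d11:-→d12:H3→d13:-→d14:-→d15:-→d16:H6→d17:-→d18:-→d19:-→d20:-→d21:-→d22:-→d23:-→d24:-→d25:-→d26:-→d27:-→d28:H3 -> H3
  + 232.0.0.0/5 (H4) depth=5

== LOOKUPS ==
["H6","H3","H3","H5","H5","H5","H3","no-route","H6","H3"]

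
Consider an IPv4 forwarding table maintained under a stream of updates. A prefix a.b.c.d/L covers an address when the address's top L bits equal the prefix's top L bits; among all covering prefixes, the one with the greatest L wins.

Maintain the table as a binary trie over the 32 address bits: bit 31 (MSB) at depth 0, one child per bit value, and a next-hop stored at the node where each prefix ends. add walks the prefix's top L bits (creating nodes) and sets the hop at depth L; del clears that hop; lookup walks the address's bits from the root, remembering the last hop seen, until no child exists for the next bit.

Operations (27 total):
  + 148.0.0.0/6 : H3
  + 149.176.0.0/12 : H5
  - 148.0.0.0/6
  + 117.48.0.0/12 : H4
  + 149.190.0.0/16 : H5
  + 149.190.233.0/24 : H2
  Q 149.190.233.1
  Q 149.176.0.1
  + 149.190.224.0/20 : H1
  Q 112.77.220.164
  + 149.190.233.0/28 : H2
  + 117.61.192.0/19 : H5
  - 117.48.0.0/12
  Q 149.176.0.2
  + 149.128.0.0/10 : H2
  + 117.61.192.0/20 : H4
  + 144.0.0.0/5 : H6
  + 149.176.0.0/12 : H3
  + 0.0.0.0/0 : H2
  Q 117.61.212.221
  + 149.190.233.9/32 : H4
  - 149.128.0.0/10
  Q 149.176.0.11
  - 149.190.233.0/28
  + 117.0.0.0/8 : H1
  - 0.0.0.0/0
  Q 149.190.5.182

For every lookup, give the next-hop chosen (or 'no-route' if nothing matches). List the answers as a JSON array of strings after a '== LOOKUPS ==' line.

Process each operation:
  add 148.0.0.0/6 -> H3 at depth 6
  add 149.176.0.0/12 -> H5 at depth 12
  del 148.0.0.0/6 (clear depth 6)
  add 117.48.0.0/12 -> H4 at depth 12
  add 149.190.0.0/16 -> H5 at depth 16
  add 149.190.233.0/24 -> H2 at depth 24
  ? 149.190.233.1  path d0:-→d1:-→d2:-→d3:-→d4:-→d5:-→d6:-→d7:-→d8:-→d9:-→d10:-→d11:-→d12:H5→d13:-→d14:-→d15:-→d16:H5→d17:-→d18:-→d19:-→d20:-→d21:-→d22:-→d23:-→d24:H2  best=H2
  ? 149.176.0.1  path d0:-→d1:-→d2:-→d3:-→d4:-→d5:-→d6:-→d7:-→d8:-→d9:-→d10:-→d11:-→d12:H5  best=H5
  add 149.190.224.0/20 -> H1 at depth 20
  ? 112.77.220.164  path d0:-→d1:-→d2:-→d3:-→d4:-→d5:-  best=no-route
  add 149.190.233.0/28 -> H2 at depth 28
  add 117.61.192.0/19 -> H5 at depth 19
  del 117.48.0.0/12 (clear depth 12)
  ? 149.176.0.2  path d0:-→d1:-→d2:-→d3:-→d4:-→d5:-→d6:-→d7:-→d8:-→d9:-→d10:-→d11:-→d12:H5  best=H5
  add 149.128.0.0/10 -> H2 at depth 10
  add 117.61.192.0/20 -> H4 at depth 20
  add 144.0.0.0/5 -> H6 at depth 5
  add 149.176.0.0/12 -> H3 at depth 12
  add 0.0.0.0/0 -> H2 at depth 0
  ? 117.61.212.221  path d0:H2→d1:-→d2:-→d3:-→d4:-→d5:-→d6:-→d7:-→d8:-→d9:-→d10:-→d11:-→d12:-→d13:-→d14:-→d15:-→d16:-→d17:-→d18:-→d19:H5  best=H5
  add 149.190.233.9/32 -> H4 at depth 32
  del 149.128.0.0/10 (clear depth 10)
  ? 149.176.0.11  path d0:H2→d1:-→d2:-→d3:-→d4:-→d5:H6→d6:-→d7:-→d8:-→d9:-→d10:-→d11:-→d12:H3  best=H3
  del 149.190.233.0/28 (clear depth 28)
  add 117.0.0.0/8 -> H1 at depth 8
  del 0.0.0.0/0 (clear depth 0)
  ? 149.190.5.182  path d0:-→d1:-→d2:-→d3:-→d4:-→d5:H6→d6:-→d7:-→d8:-→d9:-→d10:-→d11:-→d12:H3→d13:-→d14:-→d15:-→d16:H5  best=H5

== LOOKUPS ==
["H2","H5","no-route","H5","H5","H3","H5"]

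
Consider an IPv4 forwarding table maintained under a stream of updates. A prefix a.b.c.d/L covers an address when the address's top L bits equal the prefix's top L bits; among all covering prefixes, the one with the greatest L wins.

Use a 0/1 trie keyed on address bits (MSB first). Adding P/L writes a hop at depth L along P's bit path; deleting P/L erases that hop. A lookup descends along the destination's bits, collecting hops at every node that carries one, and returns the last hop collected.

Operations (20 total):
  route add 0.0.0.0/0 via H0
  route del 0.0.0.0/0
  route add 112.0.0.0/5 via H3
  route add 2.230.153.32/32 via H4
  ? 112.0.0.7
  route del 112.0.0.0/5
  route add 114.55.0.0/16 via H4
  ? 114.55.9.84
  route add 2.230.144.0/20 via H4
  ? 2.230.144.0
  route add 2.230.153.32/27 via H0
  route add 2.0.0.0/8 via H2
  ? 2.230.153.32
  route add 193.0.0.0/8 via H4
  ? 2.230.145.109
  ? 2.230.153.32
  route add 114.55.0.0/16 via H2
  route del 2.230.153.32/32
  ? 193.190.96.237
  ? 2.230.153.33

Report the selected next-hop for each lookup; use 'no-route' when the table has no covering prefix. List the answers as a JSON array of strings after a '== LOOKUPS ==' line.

Apply in order:
  add 0.0.0.0/0 -> H0 at depth 0
  - 0.0.0.0/0 clear@0
  add 112.0.0.0/5 -> H3 at depth 5
  add 2.230.153.32/32 -> H4 at depth 32
  ? 112.0.0.7  path d0:-→d1:-→d2:-→d3:-→d4:-→d5:H3  best=H3
  - 112.0.0.0/5 clear@5
  add 114.55.0.0/16 -> H4 at depth 16
  ? 114.55.9.84  path d0:-→d1:-→d2:-→d3:-→d4:-→d5:-→d6:-→d7:-→d8:-→d9:-→d10:-→d11:-→d12:-→d13:-→d14:-→d15:-→d16:H4  best=H4
  add 2.230.144.0/20 -> H4 at depth 20
  ? 2.230.144.0  path d0:-→d1:-→d2:-→d3:-→d4:-→d5:-→d6:-→d7:-→d8:-→d9:-→d10:-→d11:-→d12:-→d13:-→d14:-→d15:-→d16:-→d17:-→d18:-→d19:-→d20:H4  best=H4
  add 2.230.153.32/27 -> H0 at depth 27
  add 2.0.0.0/8 -> H2 at depth 8
  ? 2.230.153.32  path d0:-→d1:-→d2:-→d3:-→d4:-→d5:-→d6:-→d7:-→d8:H2→d9:-→d10:-→d11:-→d12:-→d13:-→d14:-→d15:-→d16:-→d17:-→d18:-→d19:-→d20:H4→d21:-→d22:-→d23:-→d24:-→d25:-→d26:-→d27:H0→d28:-→d29:-→d30:-→d31:-→d32:H4  best=H4
  add 193.0.0.0/8 -> H4 at depth 8
  ? 2.230.145.109  path d0:-→d1:-→d2:-→d3:-→d4:-→d5:-→d6:-→d7:-→d8:H2→d9:-→d10:-→d11:-→d12:-→d13:-→d14:-→d15:-→d16:-→d17:-→d18:-→d19:-→d20:H4  best=H4
  ? 2.230.153.32  path d0:-→d1:-→d2:-→d3:-→d4:-→d5:-→d6:-→d7:-→d8:H2→d9:-→d10:-→d11:-→d12:-→d13:-→d14:-→d15:-→d16:-→d17:-→d18:-→d19:-→d20:H4→d21:-→d22:-→d23:-→d24:-→d25:-→d26:-→d27:H0→d28:-→d29:-→d30:-→d31:-→d32:H4  best=H4
  add 114.55.0.0/16 -> H2 at depth 16
  - 2.230.153.32/32 clear@32
  ? 193.190.96.237  path d0:-→d1:-→d2:-→d3:-→d4:-→d5:-→d6:-→d7:-→d8:H4  best=H4
  ? 2.230.153.33  path d0:-→d1:-→d2:-→d3:-→d4:-→d5:-→d6:-→d7:-→d8:H2→d9:-→d10:-→d11:-→d12:-→d13:-→d14:-→d15:-→d16:-→d17:-→d18:-→d19:-→d20:H4→d21:-→d22:-→d23:-→d24:-→d25:-→d26:-→d27:H0→d28:-→d29:-→d30:-→d31:-  best=H0

== LOOKUPS ==
["H3","H4","H4","H4","H4","H4","H4","H0"]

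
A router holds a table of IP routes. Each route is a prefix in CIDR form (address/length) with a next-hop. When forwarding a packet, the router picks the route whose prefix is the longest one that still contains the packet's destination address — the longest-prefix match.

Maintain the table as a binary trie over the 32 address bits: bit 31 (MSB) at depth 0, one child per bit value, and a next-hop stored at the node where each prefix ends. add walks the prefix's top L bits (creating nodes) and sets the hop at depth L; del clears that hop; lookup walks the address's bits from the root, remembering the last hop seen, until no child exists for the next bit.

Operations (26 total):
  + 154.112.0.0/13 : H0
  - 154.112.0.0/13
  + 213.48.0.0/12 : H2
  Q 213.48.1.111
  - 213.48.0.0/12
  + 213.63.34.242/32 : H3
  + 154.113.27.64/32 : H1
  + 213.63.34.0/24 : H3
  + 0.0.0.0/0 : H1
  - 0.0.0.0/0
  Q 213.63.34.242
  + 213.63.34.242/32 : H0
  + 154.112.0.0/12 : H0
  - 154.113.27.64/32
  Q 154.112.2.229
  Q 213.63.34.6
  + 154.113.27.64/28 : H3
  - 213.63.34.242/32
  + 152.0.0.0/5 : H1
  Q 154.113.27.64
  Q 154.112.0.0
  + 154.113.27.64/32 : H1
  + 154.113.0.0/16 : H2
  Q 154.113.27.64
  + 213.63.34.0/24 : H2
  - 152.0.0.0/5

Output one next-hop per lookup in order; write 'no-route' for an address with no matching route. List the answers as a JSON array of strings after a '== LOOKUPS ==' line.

Apply in order:
  add 154.112.0.0/13 -> H0 at depth 13
  del 154.112.0.0/13 (clear depth 13)
  add 213.48.0.0/12 -> H2 at depth 12
  Q 213.48.1.111: descend 110101010011 ; hops seen [H2] ; pick H2
  del 213.48.0.0/12 (clear depth 12)
  add 213.63.34.242/32 -> H3 at depth 32
  add 154.113.27.64/32 -> H1 at depth 32
  add 213.63.34.0/24 -> H3 at depth 24
  add 0.0.0.0/0 -> H1 at depth 0
  del 0.0.0.0/0 (clear depth 0)
  Q 213.63.34.242: descend 11010101001111110010001011110010 ; hops seen [H3,H3] ; pick H3
  add 213.63.34.242/32 -> H0 at depth 32
  add 154.112.0.0/12 -> H0 at depth 12
  del 154.113.27.64/32 (clear depth 32)
  Q 154.112.2.229: descend 100110100111000 ; hops seen [H0] ; pick H0
  Q 213.63.34.6: descend 110101010011111100100010 ; hops seen [H3] ; pick H3
  add 154.113.27.64/28 -> H3 at depth 28
  del 213.63.34.242/32 (clear depth 32)
  add 152.0.0.0/5 -> H1 at depth 5
  Q 154.113.27.64: descend 10011010011100010001101101000000 ; hops seen [H1,H0,H3] ; pick H3
  Q 154.112.0.0: descend 100110100111000 ; hops seen [H1,H0] ; pick H0
  add 154.113.27.64/32 -> H1 at depth 32
  add 154.113.0.0/16 -> H2 at depth 16
  Q 154.113.27.64: descend 10011010011100010001101101000000 ; hops seen [H1,H0,H2,H3,H1] ; pick H1
  add 213.63.34.0/24 -> H2 at depth 24
  del 152.0.0.0/5 (clear depth 5)

== LOOKUPS ==
["H2","H3","H0","H3","H3","H0","H1"]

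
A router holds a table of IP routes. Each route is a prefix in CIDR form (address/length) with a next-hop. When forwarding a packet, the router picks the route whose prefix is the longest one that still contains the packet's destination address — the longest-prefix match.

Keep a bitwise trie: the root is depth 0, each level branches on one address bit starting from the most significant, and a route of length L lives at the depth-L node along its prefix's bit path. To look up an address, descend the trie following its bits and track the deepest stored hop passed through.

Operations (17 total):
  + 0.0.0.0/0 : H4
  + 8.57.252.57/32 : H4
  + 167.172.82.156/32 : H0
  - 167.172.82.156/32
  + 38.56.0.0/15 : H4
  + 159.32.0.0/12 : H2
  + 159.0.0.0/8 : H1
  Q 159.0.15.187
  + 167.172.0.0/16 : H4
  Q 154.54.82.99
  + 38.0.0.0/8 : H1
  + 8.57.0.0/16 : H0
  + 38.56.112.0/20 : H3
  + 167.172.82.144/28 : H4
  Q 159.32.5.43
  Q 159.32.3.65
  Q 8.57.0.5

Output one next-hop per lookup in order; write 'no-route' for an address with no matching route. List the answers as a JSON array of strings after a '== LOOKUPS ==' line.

Process each operation:
  add 0.0.0.0/0 -> H4 at depth 0
  add 8.57.252.57/32 -> H4 at depth 32
  add 167.172.82.156/32 -> H0 at depth 32
  del 167.172.82.156/32 (clear depth 32)
  add 38.56.0.0/15 -> H4 at depth 15
  add 159.32.0.0/12 -> H2 at depth 12
  add 159.0.0.0/8 -> H1 at depth 8
  Q 159.0.15.187: descend 1001111100 ; hops seen [H4,H1] ; pick H1
  add 167.172.0.0/16 -> H4 at depth 16
  Q 154.54.82.99: descend 10011 ; hops seen [H4] ; pick H4
  add 38.0.0.0/8 -> H1 at depth 8
  add 8.57.0.0/16 -> H0 at depth 16
  add 38.56.112.0/20 -> H3 at depth 20
  add 167.172.82.144/28 -> H4 at depth 28
  Q 159.32.5.43: descend 100111110010 ; hops seen [H4,H1,H2] ; pick H2
  Q 159.32.3.65: descend 100111110010 ; hops seen [H4,H1,H2] ; pick H2
  Q 8.57.0.5: descend 0000100000111001 ; hops seen [H4,H0] ; pick H0

== LOOKUPS ==
["H1","H4","H2","H2","H0"]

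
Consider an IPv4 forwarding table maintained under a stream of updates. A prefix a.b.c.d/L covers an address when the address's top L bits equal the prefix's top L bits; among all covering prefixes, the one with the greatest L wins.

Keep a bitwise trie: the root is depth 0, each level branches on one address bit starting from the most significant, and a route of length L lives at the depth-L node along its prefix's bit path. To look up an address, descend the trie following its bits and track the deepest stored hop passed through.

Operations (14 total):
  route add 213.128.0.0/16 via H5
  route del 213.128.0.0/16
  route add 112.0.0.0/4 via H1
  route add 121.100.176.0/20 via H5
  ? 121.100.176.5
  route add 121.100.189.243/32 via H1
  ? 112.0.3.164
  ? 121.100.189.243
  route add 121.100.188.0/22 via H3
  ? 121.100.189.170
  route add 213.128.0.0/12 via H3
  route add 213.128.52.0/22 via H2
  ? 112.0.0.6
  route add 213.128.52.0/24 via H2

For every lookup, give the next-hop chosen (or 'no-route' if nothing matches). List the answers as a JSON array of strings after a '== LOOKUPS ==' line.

Trace:
  add 213.128.0.0/16 -> H5 at depth 16
  - 213.128.0.0/16 clear@16
  add 112.0.0.0/4 -> H1 at depth 4
  add 121.100.176.0/20 -> H5 at depth 20
  Q 121.100.176.5: descend 01111001011001001011 ; hops seen [H1,H5] ; pick H5
  add 121.100.189.243/32 -> H1 at depth 32
  Q 112.0.3.164: descend 0111 ; hops seen [H1] ; pick H1
  Q 121.100.189.243: descend 01111001011001001011110111110011 ; hops seen [H1,H5,H1] ; pick H1
  add 121.100.188.0/22 -> H3 at depth 22
  Q 121.100.189.170: descend 0111100101100100101111011 ; hops seen [H1,H5,H3] ; pick H3
  add 213.128.0.0/12 -> H3 at depth 12
  add 213.128.52.0/22 -> H2 at depth 22
  Q 112.0.0.6: descend 0111 ; hops seen [H1] ; pick H1
  add 213.128.52.0/24 -> H2 at depth 24

== LOOKUPS ==
["H5","H1","H1","H3","H1"]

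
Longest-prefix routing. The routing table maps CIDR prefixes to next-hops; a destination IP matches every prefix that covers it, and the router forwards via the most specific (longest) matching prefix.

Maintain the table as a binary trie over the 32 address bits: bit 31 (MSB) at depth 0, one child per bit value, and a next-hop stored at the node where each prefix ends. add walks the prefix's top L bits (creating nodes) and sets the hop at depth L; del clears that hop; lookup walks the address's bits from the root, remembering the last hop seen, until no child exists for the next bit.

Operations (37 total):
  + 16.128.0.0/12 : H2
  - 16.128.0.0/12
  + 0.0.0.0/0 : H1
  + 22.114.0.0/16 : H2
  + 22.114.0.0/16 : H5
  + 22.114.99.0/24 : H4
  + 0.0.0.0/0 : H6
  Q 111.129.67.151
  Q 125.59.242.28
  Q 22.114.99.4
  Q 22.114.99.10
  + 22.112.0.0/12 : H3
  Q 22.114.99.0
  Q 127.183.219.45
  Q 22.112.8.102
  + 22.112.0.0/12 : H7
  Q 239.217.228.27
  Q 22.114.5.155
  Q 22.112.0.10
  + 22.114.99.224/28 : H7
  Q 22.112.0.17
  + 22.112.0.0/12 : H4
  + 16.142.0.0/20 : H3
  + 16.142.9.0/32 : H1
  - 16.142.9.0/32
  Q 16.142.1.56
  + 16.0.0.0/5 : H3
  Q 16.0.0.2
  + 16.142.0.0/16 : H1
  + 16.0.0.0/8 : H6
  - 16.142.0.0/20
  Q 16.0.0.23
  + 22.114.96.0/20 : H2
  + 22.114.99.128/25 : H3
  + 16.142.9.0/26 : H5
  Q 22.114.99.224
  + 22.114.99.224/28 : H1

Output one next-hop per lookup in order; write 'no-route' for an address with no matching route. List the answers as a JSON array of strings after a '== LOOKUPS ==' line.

Process each operation:
  add 16.128.0.0/12 -> H2 at depth 12
  - 16.128.0.0/12 clear@12
  add 0.0.0.0/0 -> H1 at depth 0
  add 22.114.0.0/16 -> H2 at depth 16
  add 22.114.0.0/16 -> H5 at depth 16
  add 22.114.99.0/24 -> H4 at depth 24
  add 0.0.0.0/0 -> H6 at depth 0
  lookup 111.129.67.151: bits 0 walk d0:H6→d1:- -> H6
  lookup 125.59.242.28: bits 0 walk d0:H6→d1:- -> H6
  lookup 22.114.99.4: bits 000101100111001001100011 walk d0:H6→d1:-→d2:-→d3:-→d4:-→d5:-→d6:-→d7:-→d8:-→d9:-→d10:-→d11:-→d12:-→d13:-→d14:-→d15:-→d16:H5→d17:-→d18:-→d19:-→d20:-→d21:-→d22:-→d23:-→d24:H4 -> H4
  lookup 22.114.99.10: bits 000101100111001001100011 walk d0:H6→d1:-→d2:-→d3:-→d4:-→d5:-→d6:-→d7:-→d8:-→d9:-→d10:-→d11:-→d12:-→d13:-→d14:-→d15:-→d16:H5→d17:-→d18:-→d19:-→d20:-→d21:-→d22:-→d23:-→d24:H4 -> H4
  add 22.112.0.0/12 -> H3 at depth 12
  lookup 22.114.99.0: bits 000101100111001001100011 walk d0:H6→d1:-→d2:-→d3:-→d4:-→d5:-→d6:-→d7:-→d8:-→d9:-→d10:-→d11:-→d12:H3→d13:-→d14:-→d15:-→d16:H5→d17:-→d18:-→d19:-→d20:-→d21:-→d22:-→d23:-→d24:H4 -> H4
  lookup 127.183.219.45: bits 0 walk d0:H6→d1:- -> H6
  lookup 22.112.8.102: bits 00010110011100 walk d0:H6→d1:-→d2:-→d3:-→d4:-→d5:-→d6:-→d7:-→d8:-→d9:-→d10:-→d11:-→d12:H3→d13:-→d14:- -> H3
  add 22.112.0.0/12 -> H7 at depth 12
  lookup 239.217.228.27: bits ε walk d0:H6 -> H6
  lookup 22.114.5.155: bits 00010110011100100 walk d0:H6→d1:-→d2:-→d3:-→d4:-→d5:-→d6:-→d7:-→d8:-→d9:-→d10:-→d11:-→d12:H7→d13:-→d14:-→d15:-→d16:H5→d17:- -> H5
  lookup 22.112.0.10: bits 00010110011100 walk d0:H6→d1:-→d2:-→d3:-→d4:-→d5:-→d6:-→d7:-→d8:-→d9:-→d10:-→d11:-→d12:H7→d13:-→d14:- -> H7
  add 22.114.99.224/28 -> H7 at depth 28
  lookup 22.112.0.17: bits 00010110011100 walk d0:H6→d1:-→d2:-→d3:-→d4:-→d5:-→d6:-→d7:-→d8:-→d9:-→d10:-→d11:-→d12:H7→d13:-→d14:- -> H7
  add 22.112.0.0/12 -> H4 at depth 12
  add 16.142.0.0/20 -> H3 at depth 20
  add 16.142.9.0/32 -> H1 at depth 32
  - 16.142.9.0/32 clear@32
  lookup 16.142.1.56: bits 00010000100011100000 walk d0:H6→d1:-→d2:-→d3:-→d4:-→d5:-→d6:-→d7:-→d8:-→d9:-→d10:-→d11:-→d12:-→d13:-→d14:-→d15:-→d16:-→d17:-→d18:-→d19:-→d20:H3 -> H3
  add 16.0.0.0/5 -> H3 at depth 5
  lookup 16.0.0.2: bits 00010000 walk d0:H6→d1:-→d2:-→d3:-→d4:-→d5:H3→d6:-→d7:-→d8:- -> H3
  add 16.142.0.0/16 -> H1 at depth 16
  add 16.0.0.0/8 -> H6 at depth 8
  - 16.142.0.0/20 clear@20
  lookup 16.0.0.23: bits 00010000 walk d0:H6→d1:-→d2:-→d3:-→d4:-→d5:H3→d6:-→d7:-→d8:H6 -> H6
  add 22.114.96.0/20 -> H2 at depth 20
  add 22.114.99.128/25 -> H3 at depth 25
  add 16.142.9.0/26 -> H5 at depth 26
  lookup 22.114.99.224: bits 0001011001110010011000111110 walk d0:H6→d1:-→d2:-→d3:-→d4:-→d5:H3→d6:-→d7:-→d8:-→d9:-→d10:-→d11:-→d12:H4→d13:-→d14:-→d15:-→d16:H5→d17:-→d18:-→d19:-→d20:H2→d21:-→d22:-→d23:-→d24:H4→d25:H3→d26:-→d27:-→d28:H7 -> H7
  add 22.114.99.224/28 -> H1 at depth 28

== LOOKUPS ==
["H6","H6","H4","H4","H4","H6","H3","H6","H5","H7","H7","H3","H3","H6","H7"]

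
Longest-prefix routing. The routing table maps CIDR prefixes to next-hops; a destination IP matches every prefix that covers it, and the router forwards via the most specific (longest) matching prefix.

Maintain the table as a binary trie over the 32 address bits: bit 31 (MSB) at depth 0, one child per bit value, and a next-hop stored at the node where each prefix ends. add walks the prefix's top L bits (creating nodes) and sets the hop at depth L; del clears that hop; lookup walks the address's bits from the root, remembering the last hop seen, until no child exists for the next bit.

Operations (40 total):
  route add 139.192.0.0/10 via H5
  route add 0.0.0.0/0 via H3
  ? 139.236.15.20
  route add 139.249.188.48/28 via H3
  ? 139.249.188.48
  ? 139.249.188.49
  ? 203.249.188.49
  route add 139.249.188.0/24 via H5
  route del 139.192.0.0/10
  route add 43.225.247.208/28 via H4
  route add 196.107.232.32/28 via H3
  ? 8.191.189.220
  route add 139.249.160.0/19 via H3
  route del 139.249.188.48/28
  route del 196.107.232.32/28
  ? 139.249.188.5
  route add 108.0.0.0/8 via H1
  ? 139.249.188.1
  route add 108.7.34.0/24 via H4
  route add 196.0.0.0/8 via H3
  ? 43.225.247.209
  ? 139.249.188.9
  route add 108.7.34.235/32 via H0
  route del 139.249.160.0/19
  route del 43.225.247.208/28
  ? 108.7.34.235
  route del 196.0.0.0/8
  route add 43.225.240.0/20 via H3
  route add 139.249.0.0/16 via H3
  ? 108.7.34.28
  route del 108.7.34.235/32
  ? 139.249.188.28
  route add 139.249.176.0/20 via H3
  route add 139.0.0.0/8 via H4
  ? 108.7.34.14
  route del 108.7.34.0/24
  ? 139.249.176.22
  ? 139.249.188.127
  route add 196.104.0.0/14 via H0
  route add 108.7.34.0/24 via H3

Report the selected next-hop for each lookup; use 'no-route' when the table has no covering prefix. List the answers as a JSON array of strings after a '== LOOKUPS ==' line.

Process each operation:
  + 139.192.0.0/10 (H5) depth=10
  + 0.0.0.0/0 (H3) depth=0
  lookup 139.236.15.20: bits 1000101111 walk d0:H3→d1:-→d2:-→d3:-→d4:-→d5:-→d6:-→d7:-→d8:-→d9:-→d10:H5 -> H5
  + 139.249.188.48/28 (H3) depth=28
  lookup 139.249.188.48: bits 1000101111111001101111000011 walk d0:H3→d1:-→d2:-→d3:-→d4:-→d5:-→d6:-→d7:-→d8:-→d9:-→d10:H5→d11:-→d12:-→d13:-→d14:-→d15:-→d16:-→d17:-→d18:-→d19:-→d20:-→d21:-→d22:-→d23:-→d24:-→d25:-→d26:-→d27:-→d28:H3 -> H3
  lookup 139.249.188.49: bits 1000101111111001101111000011 walk d0:H3→d1:-→d2:-→d3:-→d4:-→d5:-→d6:-→d7:-→d8:-→d9:-→d10:H5→d11:-→d12:-→d13:-→d14:-→d15:-→d16:-→d17:-→d18:-→d19:-→d20:-→d21:-→d22:-→d23:-→d24:-→d25:-→d26:-→d27:-→d28:H3 -> H3
  lookup 203.249.188.49: bits 1 walk d0:H3→d1:- -> H3
  + 139.249.188.0/24 (H5) depth=24
  - 139.192.0.0/10 clear@10
  + 43.225.247.208/28 (H4) depth=28
  + 196.107.232.32/28 (H3) depth=28
  lookup 8.191.189.220: bits 00 walk d0:H3→d1:-→d2:- -> H3
  + 139.249.160.0/19 (H3) depth=19
  - 139.249.188.48/28 clear@28
  - 196.107.232.32/28 clear@28
  lookup 139.249.188.5: bits 10001011111110011011110000 walk d0:H3→d1:-→d2:-→d3:-→d4:-→d5:-→d6:-→d7:-→d8:-→d9:-→d10:-→d11:-→d12:-→d13:-→d14:-→d15:-→d16:-→d17:-→d18:-→d19:H3→d20:-→d21:-→d22:-→d23:-→d24:H5→d25:-→d26:- -> H5
  + 108.0.0.0/8 (H1) depth=8
  lookup 139.249.188.1: bits 10001011111110011011110000 walk d0:H3→d1:-→d2:-→d3:-→d4:-→d5:-→d6:-→d7:-→d8:-→d9:-→d10:-→d11:-→d12:-→d13:-→d14:-→d15:-→d16:-→d17:-→d18:-→d19:H3→d20:-→d21:-→d22:-→d23:-→d24:H5→d25:-→d26:- -> H5
  + 108.7.34.0/24 (H4) depth=24
  + 196.0.0.0/8 (H3) depth=8
  lookup 43.225.247.209: bits 0010101111100001111101111101 walk d0:H3→d1:-→d2:-→d3:-→d4:-→d5:-→d6:-→d7:-→d8:-→d9:-→d10:-→d11:-→d12:-→d13:-→d14:-→d15:-→d16:-→d17:-→d18:-→d19:-→d20:-→d21:-→d22:-→d23:-→d24:-→d25:-→d26:-→d27:-→d28:H4 -> H4
  lookup 139.249.188.9: bits 10001011111110011011110000 walk d0:H3→d1:-→d2:-→d3:-→d4:-→d5:-→d6:-→d7:-→d8:-→d9:-→d10:-→d11:-→d12:-→d13:-→d14:-→d15:-→d16:-→d17:-→d18:-→d19:H3→d20:-→d21:-→d22:-→d23:-→d24:H5→d25:-→d26:- -> H5
  + 108.7.34.235/32 (H0) depth=32
  - 139.249.160.0/19 clear@19
  - 43.225.247.208/28 clear@28
  lookup 108.7.34.235: bits 01101100000001110010001011101011 walk d0:H3→d1:-→d2:-→d3:-→d4:-→d5:-→d6:-→d7:-→d8:H1→d9:-→d10:-→d11:-→d12:-→d13:-→d14:-→d15:-→d16:-→d17:-→d18:-→d19:-→d20:-→d21:-→d22:-→d23:-→d24:H4→d25:-→d26:-→d27:-→d28:-→d29:-→d30:-→d31:-→d32:H0 -> H0
  - 196.0.0.0/8 clear@8
  + 43.225.240.0/20 (H3) depth=20
  + 139.249.0.0/16 (H3) depth=16
  lookup 108.7.34.28: bits 011011000000011100100010 walk d0:H3→d1:-→d2:-→d3:-→d4:-→d5:-→d6:-→d7:-→d8:H1→d9:-→d10:-→d11:-→d12:-→d13:-→d14:-→d15:-→d16:-→d17:-→d18:-→d19:-→d20:-→d21:-→d22:-→d23:-→d24:H4 -> H4
  - 108.7.34.235/32 clear@32
  lookup 139.249.188.28: bits 10001011111110011011110000 walk d0:H3→d1:-→d2:-→d3:-→d4:-→d5:-→d6:-→d7:-→d8:-→d9:-→d10:-→d11:-→d12:-→d13:-→d14:-→d15:-→d16:H3→d17:-→d18:-→d19:-→d20:-→d21:-→d22:-→d23:-→d24:H5→d25:-→d26:- -> H5
  + 139.249.176.0/20 (H3) depth=20
  + 139.0.0.0/8 (H4) depth=8
  lookup 108.7.34.14: bits 011011000000011100100010 walk d0:H3→d1:-→d2:-→d3:-→d4:-→d5:-→d6:-→d7:-→d8:H1→d9:-→d10:-→d11:-→d12:-→d13:-→d14:-→d15:-→d16:-→d17:-→d18:-→d19:-→d20:-→d21:-→d22:-→d23:-→d24:H4 -> H4
  - 108.7.34.0/24 clear@24
  lookup 139.249.176.22: bits 10001011111110011011 walk d0:H3→d1:-→d2:-→d3:-→d4:-→d5:-→d6:-→d7:-→d8:H4→d9:-→d10:-→d11:-→d12:-→d13:-→d14:-→d15:-→d16:H3→d17:-→d18:-→d19:-→d20:H3 -> H3
  lookup 139.249.188.127: bits 1000101111111001101111000 walk d0:H3→d1:-→d2:-→d3:-→d4:-→d5:-→d6:-→d7:-→d8:H4→d9:-→d10:-→d11:-→d12:-→d13:-→d14:-→d15:-→d16:H3→d17:-→d18:-→d19:-→d20:H3→d21:-→d22:-→d23:-→d24:H5→d25:- -> H5
  + 196.104.0.0/14 (H0) depth=14
  + 108.7.34.0/24 (H3) depth=24

== LOOKUPS ==
["H5","H3","H3","H3","H3","H5","H5","H4","H5","H0","H4","H5","H4","H3","H5"]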